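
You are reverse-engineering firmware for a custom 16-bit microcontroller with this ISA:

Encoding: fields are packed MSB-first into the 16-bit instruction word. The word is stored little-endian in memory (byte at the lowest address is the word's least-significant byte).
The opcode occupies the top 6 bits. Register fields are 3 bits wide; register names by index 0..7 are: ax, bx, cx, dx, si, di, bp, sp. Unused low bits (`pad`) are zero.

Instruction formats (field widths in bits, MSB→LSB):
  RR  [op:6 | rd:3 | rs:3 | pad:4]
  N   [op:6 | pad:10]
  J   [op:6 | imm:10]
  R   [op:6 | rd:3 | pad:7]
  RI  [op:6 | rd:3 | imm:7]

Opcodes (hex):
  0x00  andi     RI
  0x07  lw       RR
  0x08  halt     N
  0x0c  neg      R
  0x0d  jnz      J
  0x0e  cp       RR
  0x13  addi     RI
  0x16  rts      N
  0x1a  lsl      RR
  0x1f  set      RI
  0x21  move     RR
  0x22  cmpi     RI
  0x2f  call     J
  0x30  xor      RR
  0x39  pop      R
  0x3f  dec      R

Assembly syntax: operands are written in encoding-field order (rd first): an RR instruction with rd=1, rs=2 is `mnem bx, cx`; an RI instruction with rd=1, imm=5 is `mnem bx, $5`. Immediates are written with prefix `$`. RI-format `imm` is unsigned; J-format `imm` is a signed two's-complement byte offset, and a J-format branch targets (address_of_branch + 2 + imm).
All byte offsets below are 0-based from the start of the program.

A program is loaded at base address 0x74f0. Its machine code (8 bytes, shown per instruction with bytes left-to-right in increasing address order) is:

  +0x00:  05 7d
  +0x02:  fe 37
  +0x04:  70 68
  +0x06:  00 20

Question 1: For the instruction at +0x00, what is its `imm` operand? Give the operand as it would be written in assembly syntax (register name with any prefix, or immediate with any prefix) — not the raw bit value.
off 0x00: read 05 7d as little → 0x7d05
  opcode bits[15:10]=0x1f: set/RI
  [9:7] rd=2 = cx
  [6:0] imm=5 = $5

$5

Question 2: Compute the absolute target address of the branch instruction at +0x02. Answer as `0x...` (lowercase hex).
0x74f2

@+02  little-endian(fe 37) = 0x37fe
  opcode bits[15:10]=0xd: jnz/J
  imm: (w>>0)&0x3ff=0x3fe (s10→-2) → $-2
  target = base 0x74f0 + off 0x02 + 2 + imm -2 = 0x74f2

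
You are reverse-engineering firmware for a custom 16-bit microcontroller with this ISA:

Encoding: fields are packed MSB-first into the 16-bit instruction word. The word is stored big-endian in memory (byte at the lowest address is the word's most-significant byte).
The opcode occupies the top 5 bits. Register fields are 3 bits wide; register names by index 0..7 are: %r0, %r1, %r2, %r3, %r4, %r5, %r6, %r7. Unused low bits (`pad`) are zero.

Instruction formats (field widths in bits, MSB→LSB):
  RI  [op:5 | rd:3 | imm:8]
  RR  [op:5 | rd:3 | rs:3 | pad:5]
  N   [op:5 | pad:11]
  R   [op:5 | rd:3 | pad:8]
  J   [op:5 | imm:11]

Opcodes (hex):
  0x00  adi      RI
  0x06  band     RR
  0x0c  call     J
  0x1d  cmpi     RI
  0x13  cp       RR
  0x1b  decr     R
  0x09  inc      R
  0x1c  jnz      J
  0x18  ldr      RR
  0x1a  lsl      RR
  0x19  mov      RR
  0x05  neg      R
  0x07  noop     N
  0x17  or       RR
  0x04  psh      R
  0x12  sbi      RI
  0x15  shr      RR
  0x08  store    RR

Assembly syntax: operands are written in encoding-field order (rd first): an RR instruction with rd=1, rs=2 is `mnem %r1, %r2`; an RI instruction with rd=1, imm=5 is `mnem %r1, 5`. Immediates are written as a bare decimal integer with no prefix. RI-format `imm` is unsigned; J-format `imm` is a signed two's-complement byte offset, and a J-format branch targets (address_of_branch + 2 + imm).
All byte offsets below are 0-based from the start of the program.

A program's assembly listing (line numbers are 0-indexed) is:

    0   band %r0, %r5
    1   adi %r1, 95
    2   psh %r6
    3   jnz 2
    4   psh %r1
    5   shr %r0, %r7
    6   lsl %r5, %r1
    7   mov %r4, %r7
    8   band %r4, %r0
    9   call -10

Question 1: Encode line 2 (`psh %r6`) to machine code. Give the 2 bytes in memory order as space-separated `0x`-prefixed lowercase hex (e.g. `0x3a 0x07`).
0x26 0x00

2. psh fields op=0x4:5|rd=6:3|pad=0:8 → word 2600h → 26 00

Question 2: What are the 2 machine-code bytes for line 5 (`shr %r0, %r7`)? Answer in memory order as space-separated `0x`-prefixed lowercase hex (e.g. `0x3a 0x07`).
0xa8 0xe0

5. shr fields op=0x15:5|rd=0:3|rs=7:3|pad=0:5 → word a8e0h → a8 e0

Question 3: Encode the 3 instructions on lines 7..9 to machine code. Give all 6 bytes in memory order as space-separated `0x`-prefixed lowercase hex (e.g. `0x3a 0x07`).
line 7 (mov): pack op=0x19:5|rd=4:3|rs=7:3|pad=0:5 = 0xcce0; big→ cc e0
line 8 (band): pack op=0x6:5|rd=4:3|rs=0:3|pad=0:5 = 0x3400; big→ 34 00
line 9 (call): pack op=0xc:5|imm=-10:11 = 0x67f6; big→ 67 f6

0xcc 0xe0 0x34 0x00 0x67 0xf6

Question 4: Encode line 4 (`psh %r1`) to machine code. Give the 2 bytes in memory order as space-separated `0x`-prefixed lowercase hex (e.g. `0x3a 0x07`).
0x21 0x00

4. psh fields op=0x4:5|rd=1:3|pad=0:8 → word 2100h → 21 00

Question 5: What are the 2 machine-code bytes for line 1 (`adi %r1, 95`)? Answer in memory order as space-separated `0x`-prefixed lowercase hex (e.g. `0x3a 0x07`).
L1: adi op=0x0:5|rd=1:3|imm=95:8 ⇒ 0x015f ⇒ big 01 5f

0x01 0x5f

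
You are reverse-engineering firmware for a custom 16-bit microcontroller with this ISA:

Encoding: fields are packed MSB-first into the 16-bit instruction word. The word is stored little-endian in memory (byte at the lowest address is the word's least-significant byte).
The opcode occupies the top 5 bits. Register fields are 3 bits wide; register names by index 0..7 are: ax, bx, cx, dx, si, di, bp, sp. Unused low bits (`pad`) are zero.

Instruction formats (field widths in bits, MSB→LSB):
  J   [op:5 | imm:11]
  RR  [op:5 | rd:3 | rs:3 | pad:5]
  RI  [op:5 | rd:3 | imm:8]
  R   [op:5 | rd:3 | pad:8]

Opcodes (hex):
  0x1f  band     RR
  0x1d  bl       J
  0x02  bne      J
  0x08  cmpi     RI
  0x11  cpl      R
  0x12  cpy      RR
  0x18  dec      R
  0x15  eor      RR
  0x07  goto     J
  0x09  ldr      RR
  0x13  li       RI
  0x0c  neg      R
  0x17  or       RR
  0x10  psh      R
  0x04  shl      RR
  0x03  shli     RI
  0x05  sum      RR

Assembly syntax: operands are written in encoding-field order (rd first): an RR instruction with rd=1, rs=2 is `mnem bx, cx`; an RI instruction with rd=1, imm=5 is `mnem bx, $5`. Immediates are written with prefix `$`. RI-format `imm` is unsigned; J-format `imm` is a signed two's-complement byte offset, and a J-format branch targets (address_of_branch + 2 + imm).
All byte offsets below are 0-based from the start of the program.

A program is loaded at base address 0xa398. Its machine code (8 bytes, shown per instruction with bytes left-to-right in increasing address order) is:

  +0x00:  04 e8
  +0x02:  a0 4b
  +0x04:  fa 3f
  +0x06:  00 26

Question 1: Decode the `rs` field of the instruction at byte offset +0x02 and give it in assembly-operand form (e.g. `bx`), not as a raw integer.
di

+0x02: a0 4b ⇒ word 0x4ba0 (little)
  top 5b → 0x9 → ldr [RR]
  rd@[10:8]=0x3 ⇒ dx
  rs@[7:5]=0x5 ⇒ di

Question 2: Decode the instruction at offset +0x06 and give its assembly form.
shl bp, ax

[06] 00 26 → 0x2600
  op=0x2600>>11=0x4 ⇒ shl (RR)
  [10:8] rd=6 = bp
  [7:5] rs=0 = ax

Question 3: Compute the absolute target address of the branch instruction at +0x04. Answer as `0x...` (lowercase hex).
+0x04: fa 3f ⇒ word 0x3ffa (little)
  top 5b → 0x7 → goto [J]
  imm: (w>>0)&0x7ff=0x7fa (s11→-6) → $-6
  target = base 0xa398 + off 0x04 + 2 + imm -6 = 0xa398

0xa398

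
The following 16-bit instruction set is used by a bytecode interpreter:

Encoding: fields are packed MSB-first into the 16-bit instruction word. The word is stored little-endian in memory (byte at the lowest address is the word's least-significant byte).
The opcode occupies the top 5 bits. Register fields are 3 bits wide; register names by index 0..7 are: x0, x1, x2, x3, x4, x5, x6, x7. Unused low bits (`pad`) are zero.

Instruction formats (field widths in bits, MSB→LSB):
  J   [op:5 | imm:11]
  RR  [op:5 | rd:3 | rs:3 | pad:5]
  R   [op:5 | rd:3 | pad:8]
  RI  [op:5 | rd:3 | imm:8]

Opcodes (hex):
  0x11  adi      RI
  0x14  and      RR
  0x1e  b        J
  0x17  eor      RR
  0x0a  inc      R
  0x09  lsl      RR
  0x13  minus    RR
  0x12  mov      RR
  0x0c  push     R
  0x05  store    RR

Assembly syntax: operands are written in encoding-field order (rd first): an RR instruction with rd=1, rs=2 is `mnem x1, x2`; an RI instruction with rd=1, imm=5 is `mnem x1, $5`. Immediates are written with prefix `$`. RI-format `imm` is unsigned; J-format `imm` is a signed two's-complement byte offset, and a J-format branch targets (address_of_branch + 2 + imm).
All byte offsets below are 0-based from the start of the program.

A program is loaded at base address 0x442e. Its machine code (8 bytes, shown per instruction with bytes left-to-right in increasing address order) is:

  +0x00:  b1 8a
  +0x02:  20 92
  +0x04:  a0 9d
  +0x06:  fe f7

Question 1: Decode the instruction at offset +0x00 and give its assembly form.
@+00  little-endian(b1 8a) = 0x8ab1
  opcode bits[15:11]=0x11: adi/RI
  rd: (w>>8)&0x7=0x2 → x2
  imm: (w>>0)&0xff=0xb1 → $177

adi x2, $177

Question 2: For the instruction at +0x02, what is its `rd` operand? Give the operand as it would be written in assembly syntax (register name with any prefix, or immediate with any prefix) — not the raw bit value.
x2

[02] 20 92 → 0x9220
  op=0x9220>>11=0x12 ⇒ mov (RR)
  [10:8] rd=2 = x2
  [7:5] rs=1 = x1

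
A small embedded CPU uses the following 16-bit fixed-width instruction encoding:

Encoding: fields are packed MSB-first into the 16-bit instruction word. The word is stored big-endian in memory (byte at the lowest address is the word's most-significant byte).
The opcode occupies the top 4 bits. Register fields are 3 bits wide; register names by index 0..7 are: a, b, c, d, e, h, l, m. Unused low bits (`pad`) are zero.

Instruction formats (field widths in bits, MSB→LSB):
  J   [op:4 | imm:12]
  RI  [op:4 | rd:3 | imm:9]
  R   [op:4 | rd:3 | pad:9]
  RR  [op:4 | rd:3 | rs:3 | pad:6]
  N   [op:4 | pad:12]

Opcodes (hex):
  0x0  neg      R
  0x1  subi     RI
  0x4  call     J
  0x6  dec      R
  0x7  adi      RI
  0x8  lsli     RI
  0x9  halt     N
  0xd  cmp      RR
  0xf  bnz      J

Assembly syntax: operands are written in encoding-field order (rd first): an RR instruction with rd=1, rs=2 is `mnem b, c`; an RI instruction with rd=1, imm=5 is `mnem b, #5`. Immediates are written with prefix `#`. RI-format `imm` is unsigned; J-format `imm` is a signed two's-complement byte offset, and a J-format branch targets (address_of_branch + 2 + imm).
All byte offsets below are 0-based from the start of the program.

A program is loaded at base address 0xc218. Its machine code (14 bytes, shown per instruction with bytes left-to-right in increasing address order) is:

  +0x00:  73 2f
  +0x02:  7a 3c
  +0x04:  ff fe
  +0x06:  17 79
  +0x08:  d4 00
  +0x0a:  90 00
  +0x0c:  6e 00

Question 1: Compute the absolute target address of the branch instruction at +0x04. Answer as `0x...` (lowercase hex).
0xc21c

+0x04: ff fe ⇒ word 0xfffe (big)
  opcode bits[15:12]=0xf: bnz/J
  imm@[11:0]=0xffe (s12→-2) ⇒ #-2
  target = base 0xc218 + off 0x04 + 2 + imm -2 = 0xc21c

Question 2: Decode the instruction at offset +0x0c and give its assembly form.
dec m

[0c] 6e 00 → 0x6e00
  opcode bits[15:12]=0x6: dec/R
  rd@[11:9]=0x7 ⇒ m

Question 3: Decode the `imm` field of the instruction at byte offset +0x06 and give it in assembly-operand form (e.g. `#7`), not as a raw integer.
#377

+0x06: 17 79 ⇒ word 0x1779 (big)
  top 4b → 0x1 → subi [RI]
  rd@[11:9]=0x3 ⇒ d
  imm@[8:0]=0x179 ⇒ #377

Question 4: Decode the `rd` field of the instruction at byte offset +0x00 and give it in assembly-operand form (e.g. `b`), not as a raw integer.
[00] 73 2f → 0x732f
  op=0x732f>>12=0x7 ⇒ adi (RI)
  rd@[11:9]=0x1 ⇒ b
  imm@[8:0]=0x12f ⇒ #303

b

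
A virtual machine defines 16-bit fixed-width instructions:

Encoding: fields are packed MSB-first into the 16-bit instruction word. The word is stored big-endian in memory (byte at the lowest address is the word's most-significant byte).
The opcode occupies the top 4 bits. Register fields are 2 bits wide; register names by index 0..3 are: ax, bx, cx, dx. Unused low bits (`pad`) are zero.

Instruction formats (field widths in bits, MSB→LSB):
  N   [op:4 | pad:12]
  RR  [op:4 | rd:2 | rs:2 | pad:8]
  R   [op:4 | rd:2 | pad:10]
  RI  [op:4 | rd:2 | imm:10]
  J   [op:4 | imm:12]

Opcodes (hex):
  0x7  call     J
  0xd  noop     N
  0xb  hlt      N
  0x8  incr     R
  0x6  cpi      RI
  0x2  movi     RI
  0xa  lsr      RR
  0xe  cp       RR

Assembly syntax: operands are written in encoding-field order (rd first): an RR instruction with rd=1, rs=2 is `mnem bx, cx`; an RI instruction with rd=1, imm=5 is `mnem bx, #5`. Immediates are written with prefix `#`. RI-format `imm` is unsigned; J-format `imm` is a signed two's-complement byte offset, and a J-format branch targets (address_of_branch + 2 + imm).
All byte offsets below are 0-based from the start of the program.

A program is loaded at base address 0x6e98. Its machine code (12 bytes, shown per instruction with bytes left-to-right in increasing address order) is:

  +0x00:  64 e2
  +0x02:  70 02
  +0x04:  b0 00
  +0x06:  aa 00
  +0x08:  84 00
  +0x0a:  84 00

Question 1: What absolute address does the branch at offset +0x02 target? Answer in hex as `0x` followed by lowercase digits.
off 0x02: read 70 02 as big → 0x7002
  opcode bits[15:12]=0x7: call/J
  [11:0] imm=2 = #2
  target = base 0x6e98 + off 0x02 + 2 + imm 2 = 0x6e9e

0x6e9e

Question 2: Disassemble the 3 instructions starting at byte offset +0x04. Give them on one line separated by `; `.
hlt; lsr cx, cx; incr bx

+0x04: b0 00 ⇒ word 0xb000 (big)
  opcode bits[15:12]=0xb: hlt/N
+0x06: aa 00 ⇒ word 0xaa00 (big)
  opcode bits[15:12]=0xa: lsr/RR
  rd: (w>>10)&0x3=0x2 → cx
  rs: (w>>8)&0x3=0x2 → cx
+0x08: 84 00 ⇒ word 0x8400 (big)
  opcode bits[15:12]=0x8: incr/R
  rd: (w>>10)&0x3=0x1 → bx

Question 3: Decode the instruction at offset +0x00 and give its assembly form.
cpi bx, #226

[00] 64 e2 → 0x64e2
  opcode bits[15:12]=0x6: cpi/RI
  [11:10] rd=1 = bx
  [9:0] imm=226 = #226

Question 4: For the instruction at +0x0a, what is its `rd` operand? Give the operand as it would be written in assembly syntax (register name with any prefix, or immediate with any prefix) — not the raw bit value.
[0a] 84 00 → 0x8400
  top 4b → 0x8 → incr [R]
  [11:10] rd=1 = bx

bx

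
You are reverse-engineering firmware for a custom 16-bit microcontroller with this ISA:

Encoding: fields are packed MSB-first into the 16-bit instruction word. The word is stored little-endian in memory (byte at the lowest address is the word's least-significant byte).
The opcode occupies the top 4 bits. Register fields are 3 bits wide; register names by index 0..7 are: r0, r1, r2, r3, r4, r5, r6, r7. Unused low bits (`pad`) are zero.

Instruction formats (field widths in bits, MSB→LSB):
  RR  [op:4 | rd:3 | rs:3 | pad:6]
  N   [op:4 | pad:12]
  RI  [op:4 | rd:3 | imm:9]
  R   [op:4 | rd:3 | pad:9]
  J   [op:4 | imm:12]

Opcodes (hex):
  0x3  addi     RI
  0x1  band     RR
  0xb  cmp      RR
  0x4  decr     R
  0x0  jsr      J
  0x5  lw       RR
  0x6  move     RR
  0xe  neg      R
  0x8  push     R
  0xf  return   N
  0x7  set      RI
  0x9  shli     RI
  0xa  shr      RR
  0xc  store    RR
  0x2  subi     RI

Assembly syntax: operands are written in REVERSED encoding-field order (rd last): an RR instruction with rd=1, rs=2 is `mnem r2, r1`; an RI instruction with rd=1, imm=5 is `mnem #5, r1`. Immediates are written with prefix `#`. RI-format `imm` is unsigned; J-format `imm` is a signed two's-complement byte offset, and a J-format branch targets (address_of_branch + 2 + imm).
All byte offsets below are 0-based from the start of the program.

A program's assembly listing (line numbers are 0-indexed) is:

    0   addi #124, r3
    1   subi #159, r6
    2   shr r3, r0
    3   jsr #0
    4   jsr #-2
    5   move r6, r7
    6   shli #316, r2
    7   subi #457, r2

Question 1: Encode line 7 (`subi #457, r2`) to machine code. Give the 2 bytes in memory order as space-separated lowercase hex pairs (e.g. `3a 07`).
c9 25

7. subi fields op=0x2:4|rd=2:3|imm=457:9 → word 25c9h → c9 25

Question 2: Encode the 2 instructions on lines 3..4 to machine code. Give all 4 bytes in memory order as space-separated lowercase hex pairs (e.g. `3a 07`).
00 00 fe 0f

line 3 (jsr): pack op=0x0:4|imm=0:12 = 0x0000; little→ 00 00
line 4 (jsr): pack op=0x0:4|imm=-2:12 = 0x0ffe; little→ fe 0f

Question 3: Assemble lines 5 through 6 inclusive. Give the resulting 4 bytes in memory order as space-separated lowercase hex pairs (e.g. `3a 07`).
80 6f 3c 95

5. move fields op=0x6:4|rd=7:3|rs=6:3|pad=0:6 → word 6f80h → 80 6f
6. shli fields op=0x9:4|rd=2:3|imm=316:9 → word 953ch → 3c 95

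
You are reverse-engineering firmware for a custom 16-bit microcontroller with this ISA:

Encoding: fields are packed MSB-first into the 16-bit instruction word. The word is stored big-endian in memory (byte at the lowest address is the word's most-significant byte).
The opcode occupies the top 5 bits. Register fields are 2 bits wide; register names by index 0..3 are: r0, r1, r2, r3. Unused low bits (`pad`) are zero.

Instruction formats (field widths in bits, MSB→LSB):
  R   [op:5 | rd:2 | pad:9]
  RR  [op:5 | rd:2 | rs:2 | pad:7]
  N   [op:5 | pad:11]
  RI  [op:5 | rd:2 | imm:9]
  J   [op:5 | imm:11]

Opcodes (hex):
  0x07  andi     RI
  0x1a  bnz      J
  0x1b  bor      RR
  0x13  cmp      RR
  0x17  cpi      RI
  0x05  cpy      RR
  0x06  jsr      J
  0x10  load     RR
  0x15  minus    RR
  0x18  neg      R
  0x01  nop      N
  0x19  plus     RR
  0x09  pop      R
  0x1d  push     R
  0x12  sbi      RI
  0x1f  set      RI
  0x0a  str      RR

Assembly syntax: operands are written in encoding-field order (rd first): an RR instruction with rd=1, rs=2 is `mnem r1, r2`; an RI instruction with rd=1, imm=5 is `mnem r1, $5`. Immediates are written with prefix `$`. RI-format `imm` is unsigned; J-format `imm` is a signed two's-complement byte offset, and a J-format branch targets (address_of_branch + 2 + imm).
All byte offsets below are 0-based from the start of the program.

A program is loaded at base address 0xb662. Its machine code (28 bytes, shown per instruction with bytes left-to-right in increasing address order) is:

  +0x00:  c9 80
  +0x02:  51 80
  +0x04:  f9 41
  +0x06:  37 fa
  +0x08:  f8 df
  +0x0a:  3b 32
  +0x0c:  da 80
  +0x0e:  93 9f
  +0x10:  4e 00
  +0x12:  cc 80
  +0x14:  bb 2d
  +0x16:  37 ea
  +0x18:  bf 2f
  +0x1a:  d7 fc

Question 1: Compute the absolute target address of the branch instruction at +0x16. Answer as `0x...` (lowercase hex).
0xb664

+0x16: 37 ea ⇒ word 0x37ea (big)
  op=0x37ea>>11=0x6 ⇒ jsr (J)
  [10:0] imm=2026 (s11→-22) = $-22
  target = base 0xb662 + off 0x16 + 2 + imm -22 = 0xb664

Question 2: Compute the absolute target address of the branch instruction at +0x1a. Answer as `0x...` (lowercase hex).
0xb67a

@+1a  big-endian(d7 fc) = 0xd7fc
  opcode bits[15:11]=0x1a: bnz/J
  [10:0] imm=2044 (s11→-4) = $-4
  target = base 0xb662 + off 0x1a + 2 + imm -4 = 0xb67a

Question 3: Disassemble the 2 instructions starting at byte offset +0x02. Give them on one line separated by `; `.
str r0, r3; set r0, $321

@+02  big-endian(51 80) = 0x5180
  opcode bits[15:11]=0xa: str/RR
  rd: (w>>9)&0x3=0x0 → r0
  rs: (w>>7)&0x3=0x3 → r3
@+04  big-endian(f9 41) = 0xf941
  opcode bits[15:11]=0x1f: set/RI
  rd: (w>>9)&0x3=0x0 → r0
  imm: (w>>0)&0x1ff=0x141 → $321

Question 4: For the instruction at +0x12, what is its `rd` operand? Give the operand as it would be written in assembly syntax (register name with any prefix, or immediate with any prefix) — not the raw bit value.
r2

+0x12: cc 80 ⇒ word 0xcc80 (big)
  top 5b → 0x19 → plus [RR]
  rd@[10:9]=0x2 ⇒ r2
  rs@[8:7]=0x1 ⇒ r1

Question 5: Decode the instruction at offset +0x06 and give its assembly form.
@+06  big-endian(37 fa) = 0x37fa
  op=0x37fa>>11=0x6 ⇒ jsr (J)
  imm@[10:0]=0x7fa (s11→-6) ⇒ $-6

jsr $-6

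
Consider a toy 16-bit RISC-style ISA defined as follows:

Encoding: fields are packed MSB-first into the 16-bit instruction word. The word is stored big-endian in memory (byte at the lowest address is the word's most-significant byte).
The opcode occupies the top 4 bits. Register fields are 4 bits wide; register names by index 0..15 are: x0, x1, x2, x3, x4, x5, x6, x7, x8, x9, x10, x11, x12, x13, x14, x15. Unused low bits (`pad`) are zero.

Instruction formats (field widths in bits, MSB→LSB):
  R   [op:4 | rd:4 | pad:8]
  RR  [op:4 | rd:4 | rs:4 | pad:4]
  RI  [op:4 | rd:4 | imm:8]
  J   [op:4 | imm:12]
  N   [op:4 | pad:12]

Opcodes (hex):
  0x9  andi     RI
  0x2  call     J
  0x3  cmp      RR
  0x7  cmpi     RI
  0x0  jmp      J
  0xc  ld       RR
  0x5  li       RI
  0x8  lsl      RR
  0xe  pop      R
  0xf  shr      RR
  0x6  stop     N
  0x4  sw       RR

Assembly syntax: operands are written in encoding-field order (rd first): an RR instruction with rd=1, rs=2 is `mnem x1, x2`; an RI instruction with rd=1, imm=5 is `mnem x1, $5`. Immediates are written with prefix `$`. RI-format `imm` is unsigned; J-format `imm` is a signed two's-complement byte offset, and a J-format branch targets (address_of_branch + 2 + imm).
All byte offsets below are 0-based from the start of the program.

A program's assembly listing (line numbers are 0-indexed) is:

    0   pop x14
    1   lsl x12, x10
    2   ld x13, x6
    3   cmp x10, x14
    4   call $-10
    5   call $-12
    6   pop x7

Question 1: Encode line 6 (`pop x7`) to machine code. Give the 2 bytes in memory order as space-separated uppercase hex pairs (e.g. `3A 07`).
E7 00

line 6 (pop): pack op=0xe:4|rd=7:4|pad=0:8 = 0xe700; big→ e7 00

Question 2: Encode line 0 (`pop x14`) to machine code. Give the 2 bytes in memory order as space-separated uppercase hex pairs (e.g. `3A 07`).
EE 00

L0: pop op=0xe:4|rd=14:4|pad=0:8 ⇒ 0xee00 ⇒ big ee 00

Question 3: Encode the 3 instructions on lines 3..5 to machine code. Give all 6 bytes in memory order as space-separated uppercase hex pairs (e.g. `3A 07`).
3A E0 2F F6 2F F4

3. cmp fields op=0x3:4|rd=10:4|rs=14:4|pad=0:4 → word 3ae0h → 3a e0
4. call fields op=0x2:4|imm=-10:12 → word 2ff6h → 2f f6
5. call fields op=0x2:4|imm=-12:12 → word 2ff4h → 2f f4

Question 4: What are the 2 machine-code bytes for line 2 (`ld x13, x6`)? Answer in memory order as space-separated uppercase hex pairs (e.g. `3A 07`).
CD 60

L2: ld op=0xc:4|rd=13:4|rs=6:4|pad=0:4 ⇒ 0xcd60 ⇒ big cd 60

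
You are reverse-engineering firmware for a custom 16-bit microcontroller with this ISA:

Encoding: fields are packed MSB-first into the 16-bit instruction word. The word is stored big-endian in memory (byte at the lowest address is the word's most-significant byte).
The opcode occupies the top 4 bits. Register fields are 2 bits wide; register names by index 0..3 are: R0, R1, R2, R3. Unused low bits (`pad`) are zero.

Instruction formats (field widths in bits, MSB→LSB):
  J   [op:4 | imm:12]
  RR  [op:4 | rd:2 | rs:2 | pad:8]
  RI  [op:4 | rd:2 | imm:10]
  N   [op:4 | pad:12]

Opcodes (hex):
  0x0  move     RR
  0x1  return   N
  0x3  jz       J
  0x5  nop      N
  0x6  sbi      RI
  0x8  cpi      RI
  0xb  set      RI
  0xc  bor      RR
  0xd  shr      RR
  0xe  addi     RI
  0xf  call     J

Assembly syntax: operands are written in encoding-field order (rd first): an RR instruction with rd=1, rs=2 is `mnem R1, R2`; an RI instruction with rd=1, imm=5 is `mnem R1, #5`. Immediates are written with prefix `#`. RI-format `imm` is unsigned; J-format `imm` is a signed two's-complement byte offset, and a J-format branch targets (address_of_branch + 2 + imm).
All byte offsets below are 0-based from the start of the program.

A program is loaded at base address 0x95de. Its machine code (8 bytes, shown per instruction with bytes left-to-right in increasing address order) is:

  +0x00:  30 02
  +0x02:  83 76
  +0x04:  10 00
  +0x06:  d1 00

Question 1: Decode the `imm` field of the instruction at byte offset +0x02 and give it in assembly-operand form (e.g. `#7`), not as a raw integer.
[02] 83 76 → 0x8376
  op=0x8376>>12=0x8 ⇒ cpi (RI)
  [11:10] rd=0 = R0
  [9:0] imm=886 = #886

#886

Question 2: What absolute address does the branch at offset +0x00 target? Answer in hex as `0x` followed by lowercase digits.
0x95e2

+0x00: 30 02 ⇒ word 0x3002 (big)
  opcode bits[15:12]=0x3: jz/J
  [11:0] imm=2 = #2
  target = base 0x95de + off 0x00 + 2 + imm 2 = 0x95e2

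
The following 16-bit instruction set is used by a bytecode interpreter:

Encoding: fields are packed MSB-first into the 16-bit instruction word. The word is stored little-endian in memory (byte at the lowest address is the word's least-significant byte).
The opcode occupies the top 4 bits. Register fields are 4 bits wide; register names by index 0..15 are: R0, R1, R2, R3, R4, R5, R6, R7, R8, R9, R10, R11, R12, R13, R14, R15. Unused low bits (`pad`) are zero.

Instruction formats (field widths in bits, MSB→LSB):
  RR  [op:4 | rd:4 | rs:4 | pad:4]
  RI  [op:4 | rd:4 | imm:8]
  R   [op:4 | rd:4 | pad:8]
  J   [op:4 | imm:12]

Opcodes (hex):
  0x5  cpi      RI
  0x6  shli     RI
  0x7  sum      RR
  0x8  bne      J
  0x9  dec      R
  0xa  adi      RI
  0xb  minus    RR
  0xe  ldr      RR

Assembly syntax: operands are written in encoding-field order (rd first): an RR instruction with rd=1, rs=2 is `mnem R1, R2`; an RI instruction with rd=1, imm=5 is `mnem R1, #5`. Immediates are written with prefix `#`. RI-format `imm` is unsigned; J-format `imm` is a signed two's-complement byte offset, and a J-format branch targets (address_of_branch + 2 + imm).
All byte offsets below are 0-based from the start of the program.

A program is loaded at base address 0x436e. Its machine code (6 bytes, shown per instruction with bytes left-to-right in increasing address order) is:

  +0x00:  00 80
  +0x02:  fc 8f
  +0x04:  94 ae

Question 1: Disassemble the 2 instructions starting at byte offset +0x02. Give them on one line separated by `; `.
[02] fc 8f → 0x8ffc
  op=0x8ffc>>12=0x8 ⇒ bne (J)
  [11:0] imm=4092 (s12→-4) = #-4
[04] 94 ae → 0xae94
  op=0xae94>>12=0xa ⇒ adi (RI)
  [11:8] rd=14 = R14
  [7:0] imm=148 = #148

bne #-4; adi R14, #148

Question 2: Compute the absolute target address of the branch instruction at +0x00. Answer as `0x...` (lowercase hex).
+0x00: 00 80 ⇒ word 0x8000 (little)
  opcode bits[15:12]=0x8: bne/J
  imm: (w>>0)&0xfff=0x0 → #0
  target = base 0x436e + off 0x00 + 2 + imm 0 = 0x4370

0x4370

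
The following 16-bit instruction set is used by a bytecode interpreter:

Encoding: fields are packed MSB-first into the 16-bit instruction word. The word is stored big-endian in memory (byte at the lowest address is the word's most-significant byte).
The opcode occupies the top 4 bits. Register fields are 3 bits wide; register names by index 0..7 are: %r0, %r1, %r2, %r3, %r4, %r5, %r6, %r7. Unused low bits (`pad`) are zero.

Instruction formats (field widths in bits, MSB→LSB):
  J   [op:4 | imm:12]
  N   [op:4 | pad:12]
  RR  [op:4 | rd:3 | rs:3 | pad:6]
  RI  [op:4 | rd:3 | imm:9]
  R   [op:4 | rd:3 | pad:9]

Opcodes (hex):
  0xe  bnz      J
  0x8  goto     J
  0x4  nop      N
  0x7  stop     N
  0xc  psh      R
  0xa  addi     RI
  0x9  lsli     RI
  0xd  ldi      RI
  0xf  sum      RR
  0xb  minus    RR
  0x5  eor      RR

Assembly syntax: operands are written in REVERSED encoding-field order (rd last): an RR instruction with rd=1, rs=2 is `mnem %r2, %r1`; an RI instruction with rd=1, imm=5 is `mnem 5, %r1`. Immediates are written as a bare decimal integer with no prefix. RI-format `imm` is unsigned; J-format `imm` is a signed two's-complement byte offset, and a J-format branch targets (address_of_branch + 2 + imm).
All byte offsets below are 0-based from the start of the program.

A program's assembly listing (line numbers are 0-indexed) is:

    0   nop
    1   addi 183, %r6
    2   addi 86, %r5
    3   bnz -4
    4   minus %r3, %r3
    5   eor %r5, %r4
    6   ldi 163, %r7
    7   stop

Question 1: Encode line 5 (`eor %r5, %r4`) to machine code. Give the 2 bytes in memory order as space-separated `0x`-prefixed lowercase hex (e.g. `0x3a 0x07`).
0x59 0x40

line 5 (eor): pack op=0x5:4|rd=4:3|rs=5:3|pad=0:6 = 0x5940; big→ 59 40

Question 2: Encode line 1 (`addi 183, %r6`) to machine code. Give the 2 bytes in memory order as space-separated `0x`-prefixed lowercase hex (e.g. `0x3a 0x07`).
0xac 0xb7

line 1 (addi): pack op=0xa:4|rd=6:3|imm=183:9 = 0xacb7; big→ ac b7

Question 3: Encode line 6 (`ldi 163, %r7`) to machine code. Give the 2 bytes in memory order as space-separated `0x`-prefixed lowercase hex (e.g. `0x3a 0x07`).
0xde 0xa3

L6: ldi op=0xd:4|rd=7:3|imm=163:9 ⇒ 0xdea3 ⇒ big de a3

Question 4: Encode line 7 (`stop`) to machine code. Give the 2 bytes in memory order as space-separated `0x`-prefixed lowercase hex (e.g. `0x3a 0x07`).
line 7 (stop): pack op=0x7:4|pad=0:12 = 0x7000; big→ 70 00

0x70 0x00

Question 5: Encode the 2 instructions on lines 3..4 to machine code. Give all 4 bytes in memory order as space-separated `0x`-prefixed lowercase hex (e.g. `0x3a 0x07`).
0xef 0xfc 0xb6 0xc0

line 3 (bnz): pack op=0xe:4|imm=-4:12 = 0xeffc; big→ ef fc
line 4 (minus): pack op=0xb:4|rd=3:3|rs=3:3|pad=0:6 = 0xb6c0; big→ b6 c0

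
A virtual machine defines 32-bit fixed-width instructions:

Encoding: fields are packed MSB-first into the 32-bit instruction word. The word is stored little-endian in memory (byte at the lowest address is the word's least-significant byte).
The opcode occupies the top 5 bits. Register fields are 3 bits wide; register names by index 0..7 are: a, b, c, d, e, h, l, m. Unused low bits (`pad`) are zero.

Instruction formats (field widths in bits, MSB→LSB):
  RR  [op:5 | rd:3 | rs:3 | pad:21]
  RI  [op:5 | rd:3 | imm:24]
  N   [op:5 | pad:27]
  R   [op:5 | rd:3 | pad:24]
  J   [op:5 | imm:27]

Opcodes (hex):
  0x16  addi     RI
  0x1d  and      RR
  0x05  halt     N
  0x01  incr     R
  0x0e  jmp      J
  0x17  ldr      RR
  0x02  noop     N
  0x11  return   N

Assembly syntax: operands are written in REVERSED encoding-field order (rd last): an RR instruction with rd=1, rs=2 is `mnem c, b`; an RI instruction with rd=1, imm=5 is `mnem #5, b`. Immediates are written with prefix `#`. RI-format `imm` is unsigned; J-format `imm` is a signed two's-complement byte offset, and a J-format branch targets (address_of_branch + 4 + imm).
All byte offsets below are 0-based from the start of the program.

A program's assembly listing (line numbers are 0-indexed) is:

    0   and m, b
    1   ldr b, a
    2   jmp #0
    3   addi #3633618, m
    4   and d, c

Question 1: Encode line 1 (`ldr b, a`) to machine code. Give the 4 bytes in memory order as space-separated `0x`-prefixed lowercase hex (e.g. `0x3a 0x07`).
0x00 0x00 0x20 0xb8

1. ldr fields op=0x17:5|rd=0:3|rs=1:3|pad=0:21 → word b8200000h → 00 00 20 b8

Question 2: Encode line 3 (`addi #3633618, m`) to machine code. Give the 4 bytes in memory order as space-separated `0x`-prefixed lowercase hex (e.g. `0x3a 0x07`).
0xd2 0x71 0x37 0xb7

L3: addi op=0x16:5|rd=7:3|imm=3633618:24 ⇒ 0xb73771d2 ⇒ little d2 71 37 b7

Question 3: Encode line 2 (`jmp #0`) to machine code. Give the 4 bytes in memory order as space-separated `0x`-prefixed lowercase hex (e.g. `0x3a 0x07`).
0x00 0x00 0x00 0x70

2. jmp fields op=0xe:5|imm=0:27 → word 70000000h → 00 00 00 70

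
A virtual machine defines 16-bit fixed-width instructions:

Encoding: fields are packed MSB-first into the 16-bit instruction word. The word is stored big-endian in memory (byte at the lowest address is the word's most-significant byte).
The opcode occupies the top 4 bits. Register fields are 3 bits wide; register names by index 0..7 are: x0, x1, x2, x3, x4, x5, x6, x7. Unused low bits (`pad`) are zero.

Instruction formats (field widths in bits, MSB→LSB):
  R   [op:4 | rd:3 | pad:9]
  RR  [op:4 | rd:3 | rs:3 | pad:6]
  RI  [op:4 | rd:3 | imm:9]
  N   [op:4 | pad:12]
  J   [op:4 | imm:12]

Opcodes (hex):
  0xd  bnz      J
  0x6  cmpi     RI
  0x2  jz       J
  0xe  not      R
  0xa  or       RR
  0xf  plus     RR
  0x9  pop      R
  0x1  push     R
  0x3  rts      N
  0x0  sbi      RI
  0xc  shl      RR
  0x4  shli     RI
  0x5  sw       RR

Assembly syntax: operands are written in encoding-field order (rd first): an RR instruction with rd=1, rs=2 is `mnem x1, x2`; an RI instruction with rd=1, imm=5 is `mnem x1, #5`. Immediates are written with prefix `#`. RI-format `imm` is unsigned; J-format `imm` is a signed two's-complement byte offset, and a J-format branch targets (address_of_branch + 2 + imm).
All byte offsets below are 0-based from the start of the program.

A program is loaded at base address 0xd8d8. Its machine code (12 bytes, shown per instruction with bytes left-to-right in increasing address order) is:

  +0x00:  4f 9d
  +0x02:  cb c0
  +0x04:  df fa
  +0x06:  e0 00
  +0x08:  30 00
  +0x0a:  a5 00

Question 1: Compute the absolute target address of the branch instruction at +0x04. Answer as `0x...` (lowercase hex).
0xd8d8

off 0x04: read df fa as big → 0xdffa
  opcode bits[15:12]=0xd: bnz/J
  imm: (w>>0)&0xfff=0xffa (s12→-6) → #-6
  target = base 0xd8d8 + off 0x04 + 2 + imm -6 = 0xd8d8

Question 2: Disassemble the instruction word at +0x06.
off 0x06: read e0 00 as big → 0xe000
  opcode bits[15:12]=0xe: not/R
  rd@[11:9]=0x0 ⇒ x0

not x0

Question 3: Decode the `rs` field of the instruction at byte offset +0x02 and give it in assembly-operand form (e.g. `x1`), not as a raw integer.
@+02  big-endian(cb c0) = 0xcbc0
  opcode bits[15:12]=0xc: shl/RR
  rd@[11:9]=0x5 ⇒ x5
  rs@[8:6]=0x7 ⇒ x7

x7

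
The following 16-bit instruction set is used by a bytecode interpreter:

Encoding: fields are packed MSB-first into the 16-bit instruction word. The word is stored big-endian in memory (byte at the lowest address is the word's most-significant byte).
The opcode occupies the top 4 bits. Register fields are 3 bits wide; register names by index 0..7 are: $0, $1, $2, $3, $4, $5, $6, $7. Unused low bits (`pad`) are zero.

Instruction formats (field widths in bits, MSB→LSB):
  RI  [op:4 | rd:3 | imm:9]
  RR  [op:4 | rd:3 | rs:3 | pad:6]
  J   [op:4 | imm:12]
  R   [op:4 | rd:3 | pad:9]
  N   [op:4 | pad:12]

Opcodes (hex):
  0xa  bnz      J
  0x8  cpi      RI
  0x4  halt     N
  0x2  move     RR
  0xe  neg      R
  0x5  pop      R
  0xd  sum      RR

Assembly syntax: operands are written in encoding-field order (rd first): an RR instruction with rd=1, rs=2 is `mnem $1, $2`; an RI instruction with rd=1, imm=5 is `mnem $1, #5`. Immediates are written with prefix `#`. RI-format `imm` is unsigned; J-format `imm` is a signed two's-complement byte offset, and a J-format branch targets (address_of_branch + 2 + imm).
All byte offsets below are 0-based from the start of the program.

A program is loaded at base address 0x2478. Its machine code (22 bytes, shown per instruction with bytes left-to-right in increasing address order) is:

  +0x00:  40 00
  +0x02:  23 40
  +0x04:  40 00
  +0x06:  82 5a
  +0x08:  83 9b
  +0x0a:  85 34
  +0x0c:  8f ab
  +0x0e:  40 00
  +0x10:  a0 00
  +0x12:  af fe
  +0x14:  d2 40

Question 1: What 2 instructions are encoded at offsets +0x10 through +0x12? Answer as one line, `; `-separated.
bnz #0; bnz #-2

+0x10: a0 00 ⇒ word 0xa000 (big)
  top 4b → 0xa → bnz [J]
  imm: (w>>0)&0xfff=0x0 → #0
+0x12: af fe ⇒ word 0xaffe (big)
  top 4b → 0xa → bnz [J]
  imm: (w>>0)&0xfff=0xffe (s12→-2) → #-2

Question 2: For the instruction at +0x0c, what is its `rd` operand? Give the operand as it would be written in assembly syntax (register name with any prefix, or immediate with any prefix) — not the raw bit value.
$7

@+0c  big-endian(8f ab) = 0x8fab
  op=0x8fab>>12=0x8 ⇒ cpi (RI)
  rd: (w>>9)&0x7=0x7 → $7
  imm: (w>>0)&0x1ff=0x1ab → #427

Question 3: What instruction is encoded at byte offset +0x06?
@+06  big-endian(82 5a) = 0x825a
  opcode bits[15:12]=0x8: cpi/RI
  [11:9] rd=1 = $1
  [8:0] imm=90 = #90

cpi $1, #90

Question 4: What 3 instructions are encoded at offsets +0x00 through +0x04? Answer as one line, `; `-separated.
@+00  big-endian(40 00) = 0x4000
  op=0x4000>>12=0x4 ⇒ halt (N)
@+02  big-endian(23 40) = 0x2340
  op=0x2340>>12=0x2 ⇒ move (RR)
  rd: (w>>9)&0x7=0x1 → $1
  rs: (w>>6)&0x7=0x5 → $5
@+04  big-endian(40 00) = 0x4000
  op=0x4000>>12=0x4 ⇒ halt (N)

halt; move $1, $5; halt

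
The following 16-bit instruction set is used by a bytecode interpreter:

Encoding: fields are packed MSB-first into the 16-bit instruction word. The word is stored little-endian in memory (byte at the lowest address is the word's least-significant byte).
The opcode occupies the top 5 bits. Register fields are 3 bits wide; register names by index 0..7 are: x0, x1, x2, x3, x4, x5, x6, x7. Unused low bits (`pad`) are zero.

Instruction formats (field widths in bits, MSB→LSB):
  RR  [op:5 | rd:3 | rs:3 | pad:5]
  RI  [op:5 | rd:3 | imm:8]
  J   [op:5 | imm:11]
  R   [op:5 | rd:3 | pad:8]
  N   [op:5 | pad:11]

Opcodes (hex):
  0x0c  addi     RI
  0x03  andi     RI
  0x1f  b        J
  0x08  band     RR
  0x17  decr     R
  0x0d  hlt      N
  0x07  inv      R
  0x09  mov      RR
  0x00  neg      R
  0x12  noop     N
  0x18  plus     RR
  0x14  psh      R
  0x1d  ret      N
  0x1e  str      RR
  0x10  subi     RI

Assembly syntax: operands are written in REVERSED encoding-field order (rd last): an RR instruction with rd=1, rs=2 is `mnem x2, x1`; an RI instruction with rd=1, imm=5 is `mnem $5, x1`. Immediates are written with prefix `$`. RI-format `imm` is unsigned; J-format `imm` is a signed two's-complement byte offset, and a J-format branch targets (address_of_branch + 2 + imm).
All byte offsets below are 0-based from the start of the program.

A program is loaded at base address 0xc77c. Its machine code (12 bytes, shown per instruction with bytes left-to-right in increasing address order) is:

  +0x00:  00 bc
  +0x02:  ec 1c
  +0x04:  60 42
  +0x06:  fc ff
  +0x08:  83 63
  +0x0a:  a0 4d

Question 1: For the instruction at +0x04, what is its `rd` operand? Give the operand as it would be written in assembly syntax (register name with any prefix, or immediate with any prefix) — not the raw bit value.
x2

off 0x04: read 60 42 as little → 0x4260
  opcode bits[15:11]=0x8: band/RR
  [10:8] rd=2 = x2
  [7:5] rs=3 = x3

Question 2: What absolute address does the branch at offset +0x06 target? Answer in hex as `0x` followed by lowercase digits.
0xc780

+0x06: fc ff ⇒ word 0xfffc (little)
  op=0xfffc>>11=0x1f ⇒ b (J)
  imm: (w>>0)&0x7ff=0x7fc (s11→-4) → $-4
  target = base 0xc77c + off 0x06 + 2 + imm -4 = 0xc780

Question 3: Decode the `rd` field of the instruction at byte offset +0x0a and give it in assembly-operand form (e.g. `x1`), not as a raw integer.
@+0a  little-endian(a0 4d) = 0x4da0
  op=0x4da0>>11=0x9 ⇒ mov (RR)
  rd: (w>>8)&0x7=0x5 → x5
  rs: (w>>5)&0x7=0x5 → x5

x5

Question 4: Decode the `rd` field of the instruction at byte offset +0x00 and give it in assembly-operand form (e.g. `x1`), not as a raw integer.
x4

@+00  little-endian(00 bc) = 0xbc00
  op=0xbc00>>11=0x17 ⇒ decr (R)
  rd: (w>>8)&0x7=0x4 → x4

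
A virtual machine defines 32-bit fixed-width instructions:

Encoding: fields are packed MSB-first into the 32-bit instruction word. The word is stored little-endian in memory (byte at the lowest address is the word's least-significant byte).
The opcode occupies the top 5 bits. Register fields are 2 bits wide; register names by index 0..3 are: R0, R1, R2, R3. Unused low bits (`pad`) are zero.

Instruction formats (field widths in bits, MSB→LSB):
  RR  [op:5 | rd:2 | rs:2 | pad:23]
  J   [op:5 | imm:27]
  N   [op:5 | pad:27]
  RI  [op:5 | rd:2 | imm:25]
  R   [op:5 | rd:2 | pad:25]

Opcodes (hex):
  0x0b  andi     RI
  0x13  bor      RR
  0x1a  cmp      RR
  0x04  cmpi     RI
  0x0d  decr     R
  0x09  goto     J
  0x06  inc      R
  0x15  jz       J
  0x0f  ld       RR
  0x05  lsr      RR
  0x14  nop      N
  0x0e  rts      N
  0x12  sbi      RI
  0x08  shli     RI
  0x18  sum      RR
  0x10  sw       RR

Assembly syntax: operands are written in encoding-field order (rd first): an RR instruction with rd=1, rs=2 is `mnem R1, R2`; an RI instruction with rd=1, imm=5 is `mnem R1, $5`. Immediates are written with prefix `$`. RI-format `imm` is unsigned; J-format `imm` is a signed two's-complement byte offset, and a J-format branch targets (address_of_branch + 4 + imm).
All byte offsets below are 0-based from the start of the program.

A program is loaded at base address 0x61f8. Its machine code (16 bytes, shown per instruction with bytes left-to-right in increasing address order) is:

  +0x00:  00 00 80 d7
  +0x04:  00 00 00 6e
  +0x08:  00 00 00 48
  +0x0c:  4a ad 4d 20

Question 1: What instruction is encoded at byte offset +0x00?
cmp R3, R3

[00] 00 00 80 d7 → 0xd7800000
  top 5b → 0x1a → cmp [RR]
  rd: (w>>25)&0x3=0x3 → R3
  rs: (w>>23)&0x3=0x3 → R3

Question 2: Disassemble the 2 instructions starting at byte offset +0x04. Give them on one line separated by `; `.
decr R3; goto $0

[04] 00 00 00 6e → 0x6e000000
  op=0x6e000000>>27=0xd ⇒ decr (R)
  [26:25] rd=3 = R3
[08] 00 00 00 48 → 0x48000000
  op=0x48000000>>27=0x9 ⇒ goto (J)
  [26:0] imm=0 = $0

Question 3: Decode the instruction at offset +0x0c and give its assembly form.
@+0c  little-endian(4a ad 4d 20) = 0x204dad4a
  top 5b → 0x4 → cmpi [RI]
  rd: (w>>25)&0x3=0x0 → R0
  imm: (w>>0)&0x1ffffff=0x4dad4a → $5090634

cmpi R0, $5090634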